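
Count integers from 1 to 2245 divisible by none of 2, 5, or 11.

|div by 2|=1122, |div by 5|=449, |div by 11|=204.
|div by 2&5|=224, |div by 2&11|=102, |div by 5&11|=40, |div by all|=20.
By inclusion-exclusion, divisible by at least one: 1122+449+204-224-102-40+20 = 1429.
Not divisible by any: 2245 - 1429.

Final answer: 816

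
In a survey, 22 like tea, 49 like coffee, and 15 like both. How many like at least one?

|A union B| = |A| + |B| - |A intersect B| = 22 + 49 - 15.

Final answer: 56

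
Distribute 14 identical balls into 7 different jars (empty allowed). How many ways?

Stars and bars: C(n+k-1, k-1) = C(20,6).

Final answer: C(20,6) = 38760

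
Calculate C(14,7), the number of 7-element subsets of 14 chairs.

C(14,7) = 14!/(7! x (14-7)!).

Final answer: C(14,7) = 3432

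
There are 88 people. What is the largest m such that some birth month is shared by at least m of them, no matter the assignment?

There are 12 possible values for birth month. With 88 people and 12 categories, by pigeonhole: ceiling(88/12).

Final answer: 8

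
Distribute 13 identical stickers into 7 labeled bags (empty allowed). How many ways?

Stars and bars: C(n+k-1, k-1) = C(19,6).

Final answer: C(19,6) = 27132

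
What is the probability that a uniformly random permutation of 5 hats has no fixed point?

Use the recurrence D(n) = (n-1)(D(n-1) + D(n-2)) with D(0)=1, D(1)=0.
Building up: D(2)=1, D(3)=2, D(4)=9, D(5)=44.
Total arrangements: 5! = 120.
Probability = D(5)/5! = 11/30.

Final answer: D(5)/5! = 44/120 = 0.366667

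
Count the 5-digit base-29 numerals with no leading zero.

These are the integers in [29^4, 29^5), so the count is 29^5 - 29^4 = 28 x 29^4.

Final answer: 19803868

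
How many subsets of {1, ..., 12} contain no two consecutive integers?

Condition on whether n belongs to the subset: if not, any valid subset of {1, ..., n-1} works (a(n-1)); if so, n-1 is excluded and the rest is a valid subset of {1, ..., n-2} (a(n-2)). Hence a(n) = a(n-1) + a(n-2), a(1)=2, a(2)=3.
Iterating the recurrence: a(1)=2, a(2)=3, a(3)=5, a(4)=8, a(5)=13, a(6)=21, a(7)=34, a(8)=55, a(9)=89, a(10)=144, a(11)=233, a(12)=377.

Final answer: 377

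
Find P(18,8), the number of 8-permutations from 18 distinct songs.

P(18,8) = 18!/(18-8)! = 18!/10!.

Final answer: P(18,8) = 1764322560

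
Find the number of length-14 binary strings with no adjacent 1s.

Let a(n) count valid strings. If the last bit is 0 the prefix is any valid string of length n-1; if it is 1 the string must end in 01 with a valid prefix of length n-2. So a(n) = a(n-1) + a(n-2), a(1)=2, a(2)=3.
Iterating the recurrence: a(1)=2, a(2)=3, a(3)=5, a(4)=8, a(5)=13, a(6)=21, a(7)=34, a(8)=55, a(9)=89, a(10)=144, a(11)=233, a(12)=377, a(13)=610, a(14)=987.

Final answer: 987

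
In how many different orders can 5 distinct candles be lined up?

The number of ways to arrange 5 distinct objects is 5!.

Final answer: 5! = 120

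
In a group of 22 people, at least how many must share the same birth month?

There are 12 possible values for birth month. With 22 people and 12 categories, by pigeonhole: ceiling(22/12).

Final answer: 2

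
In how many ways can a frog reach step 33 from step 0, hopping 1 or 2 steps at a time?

Let f(n) count the ways. The last step is size 1 or 2, so f(n) = f(n-1) + f(n-2) with f(1)=1, f(2)=2.
Building up term by term: f(1)=1, f(2)=2, f(3)=3, f(4)=5, f(5)=8, f(6)=13, f(7)=21, f(8)=34, f(9)=55, f(10)=89, f(11)=144, f(12)=233, f(13)=377, f(14)=610, f(15)=987, f(16)=1597, f(17)=2584, f(18)=4181, f(19)=6765, f(20)=10946, f(21)=17711, f(22)=28657, f(23)=46368, f(24)=75025, f(25)=121393, f(26)=196418, f(27)=317811, f(28)=514229, f(29)=832040, f(30)=1346269, f(31)=2178309, f(32)=3524578, f(33)=5702887.

Final answer: 5702887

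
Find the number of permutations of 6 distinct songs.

The number of ways to arrange 6 distinct objects is 6!.

Final answer: 6! = 720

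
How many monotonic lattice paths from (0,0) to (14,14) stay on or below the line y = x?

Total monotonic paths to (14,14): C(28,14) = 40116600.
Paths that cross above y=x (reflection bijection): C(28,15) = 37442160.
Valid Dyck paths: 40116600 - 37442160.
(Check: C(28,14) - C(28,15) = C(28,14)/15, the Catalan number C_{14}.)

Final answer: C_{14} = 2674440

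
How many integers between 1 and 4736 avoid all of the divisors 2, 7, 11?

|div by 2|=2368, |div by 7|=676, |div by 11|=430.
|div by 2&7|=338, |div by 2&11|=215, |div by 7&11|=61, |div by all|=30.
By inclusion-exclusion, divisible by at least one: 2368+676+430-338-215-61+30 = 2890.
Not divisible by any: 4736 - 2890.

Final answer: 1846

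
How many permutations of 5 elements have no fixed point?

Use the recurrence D(n) = (n-1)(D(n-1) + D(n-2)) with D(0)=1, D(1)=0.
Building up: D(2)=1, D(3)=2, D(4)=9.
D(5) = 4 x (D(4) + D(3)) = 4 x (9 + 2).

Final answer: D(5) = 44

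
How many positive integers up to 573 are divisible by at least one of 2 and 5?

Multiples of 2: 286. Multiples of 5: 114. Of both (lcm=10): 57.
By inclusion-exclusion: 286 + 114 - 57.

Final answer: 343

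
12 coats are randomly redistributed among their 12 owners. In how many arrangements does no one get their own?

Derangements satisfy D(n) = (n-1)(D(n-1) + D(n-2)), starting from D(0)=1, D(1)=0.
D(2) = 1 x (0 + 1) = 1
D(3) = 2 x (1 + 0) = 2
D(4) = 3 x (2 + 1) = 9
D(5) = 4 x (9 + 2) = 44
D(6) = 5 x (44 + 9) = 265
D(7) = 6 x (265 + 44) = 1854
D(8) = 7 x (1854 + 265) = 14833
D(9) = 8 x (14833 + 1854) = 133496
D(10) = 9 x (133496 + 14833) = 1334961
D(11) = 10 x (1334961 + 133496) = 14684570
D(12) = 11 x (D(11) + D(10)) = 11 x (14684570 + 1334961)

Final answer: D(12) = 176214841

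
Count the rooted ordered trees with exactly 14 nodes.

This is a standard Catalan-number count: the answer is C_n. Here n = 14 - 1 = 13.
C_n = C(2n,n)/(n+1), so C_{13} = C(26,13)/14 = 10400600/14.

Final answer: C_{13} = 742900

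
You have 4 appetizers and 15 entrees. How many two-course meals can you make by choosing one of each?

By the multiplication principle: 4 x 15.

Final answer: 60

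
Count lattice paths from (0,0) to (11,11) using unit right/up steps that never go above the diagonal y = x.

Total monotonic paths to (11,11): C(22,11) = 705432.
Paths that cross above y=x (reflection bijection): C(22,12) = 646646.
Valid Dyck paths: 705432 - 646646.
(This is the Catalan number C_{11}.)

Final answer: C_{11} = 58786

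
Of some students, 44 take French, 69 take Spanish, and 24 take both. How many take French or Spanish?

|A union B| = |A| + |B| - |A intersect B| = 44 + 69 - 24.

Final answer: 89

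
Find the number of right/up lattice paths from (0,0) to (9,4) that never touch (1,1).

Total paths to (9,4): C(13,4) = 715.
Paths through (1,1): C(2,1) x C(11,3) = 330.
Avoiding (1,1): 715 - 330.

Final answer: 385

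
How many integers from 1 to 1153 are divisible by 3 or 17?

Multiples of 3: 384. Multiples of 17: 67. Of both (lcm=51): 22.
By inclusion-exclusion: 384 + 67 - 22.

Final answer: 429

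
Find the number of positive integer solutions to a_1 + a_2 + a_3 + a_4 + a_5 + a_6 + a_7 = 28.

Substitute a'_i = a_i - 1 (so a'_i >= 0). Then sum a'_i = 28 - 7 = 21.
Stars and bars: C(21+7-1, 7-1) = C(27,6).

Final answer: C(27,6) = 296010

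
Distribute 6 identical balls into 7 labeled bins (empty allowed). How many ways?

Stars and bars: C(n+k-1, k-1) = C(12,6).

Final answer: C(12,6) = 924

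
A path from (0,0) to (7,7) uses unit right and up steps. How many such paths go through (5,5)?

Paths (0,0)->(5,5): C(10,5) = 252.
Paths (5,5)->(7,7): C(4,2) = 6.
By multiplication principle: 252 x 6.

Final answer: 1512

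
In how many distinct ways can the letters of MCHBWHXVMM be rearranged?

Letters (B:1, C:1, H:2, M:3, V:1, W:1, X:1). Total letters: 10.
Permutations = 10!/(3! x 2!).

Final answer: 302400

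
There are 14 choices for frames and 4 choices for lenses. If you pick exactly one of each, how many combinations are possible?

By the multiplication principle: 14 x 4.

Final answer: 56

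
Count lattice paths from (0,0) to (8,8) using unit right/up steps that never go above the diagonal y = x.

Total monotonic paths to (8,8): C(16,8) = 12870.
By the reflection principle, paths that go above the diagonal number C(16,9) = 11440.
Valid Dyck paths: 12870 - 11440.
(Check: C(16,8) - C(16,9) = C(16,8)/9, the Catalan number C_{8}.)

Final answer: C_{8} = 1430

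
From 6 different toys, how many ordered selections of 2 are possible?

P(6,2) = 6!/(6-2)! = 6!/4!.

Final answer: P(6,2) = 30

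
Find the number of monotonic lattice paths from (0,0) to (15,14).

Each path has 15 right steps and 14 up steps in some order (29 steps total).
Choose which 14 of the 29 steps are up: C(29,14).

Final answer: C(29,14) = 77558760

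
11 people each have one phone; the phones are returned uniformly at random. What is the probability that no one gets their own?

Use the recurrence D(n) = (n-1)(D(n-1) + D(n-2)) with D(0)=1, D(1)=0.
Building up: D(2)=1, D(3)=2, D(4)=9, D(5)=44, D(6)=265, D(7)=1854, D(8)=14833, D(9)=133496, D(10)=1334961, D(11)=14684570.
Total arrangements: 11! = 39916800.
Probability = D(11)/11! = 1468457/3991680.

Final answer: D(11)/11! = 14684570/39916800 = 0.367879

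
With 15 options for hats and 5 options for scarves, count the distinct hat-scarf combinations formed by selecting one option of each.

By the multiplication principle: 15 x 5.

Final answer: 75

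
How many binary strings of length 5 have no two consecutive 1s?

Let a(n) count valid strings. If the last bit is 0 the prefix is any valid string of length n-1; if it is 1 the string must end in 01 with a valid prefix of length n-2. So a(n) = a(n-1) + a(n-2), a(1)=2, a(2)=3.
Building up term by term: a(1)=2, a(2)=3, a(3)=5, a(4)=8, a(5)=13.

Final answer: 13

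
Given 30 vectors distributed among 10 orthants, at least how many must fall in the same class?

By pigeonhole with 30 objects and 10 categories: ceiling(30/10).

Final answer: 3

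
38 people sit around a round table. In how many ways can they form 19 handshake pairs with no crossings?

The structures are counted by the Catalan number C_n. Here n = 38/2 = 19.
C_n = C(2n,n)/(n+1), so C_{19} = C(38,19)/20 = 35345263800/20.

Final answer: C_{19} = 1767263190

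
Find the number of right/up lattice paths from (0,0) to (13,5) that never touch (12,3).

Total paths to (13,5): C(18,5) = 8568.
Paths through (12,3): C(15,3) x C(3,2) = 1365.
Avoiding (12,3): 8568 - 1365.

Final answer: 7203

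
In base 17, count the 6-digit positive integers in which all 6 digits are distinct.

First digit: 16 (nonzero). Second: 16 (not first). Third: 15, etc.
Total: 16 x 16 x 15 x 14 x 13 x 12.

Final answer: 8386560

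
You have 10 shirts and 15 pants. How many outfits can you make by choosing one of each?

By the multiplication principle: 10 x 15.

Final answer: 150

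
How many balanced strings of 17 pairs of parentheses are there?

The structures are counted by the Catalan number C_n. Here n = 17 (pairs).
Using C_0 = 1 and C_(k+1) = C_k x 2(2k+1)/(k+2), build up term by term: C_1=1, C_2=2, C_3=5, C_4=14, C_5=42, C_6=132, C_7=429, C_8=1430, C_9=4862, C_10=16796, C_11=58786, C_12=208012, C_13=742900, C_14=2674440, C_15=9694845, C_16=35357670, C_17=129644790.

Final answer: C_{17} = 129644790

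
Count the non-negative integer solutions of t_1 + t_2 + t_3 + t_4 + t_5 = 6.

Stars and bars with 6 stars and 4 bars:
C(6+5-1, 5-1) = C(10,4).

Final answer: C(10,4) = 210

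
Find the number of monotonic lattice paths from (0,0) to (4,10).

Each path has 4 right steps and 10 up steps in some order (14 steps total).
Choose which 10 of the 14 steps are up: C(14,10).

Final answer: C(14,10) = 1001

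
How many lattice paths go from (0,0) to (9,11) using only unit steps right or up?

Each path has 9 right steps and 11 up steps in some order (20 steps total).
Choose which 11 of the 20 steps are up: C(20,11).

Final answer: C(20,11) = 167960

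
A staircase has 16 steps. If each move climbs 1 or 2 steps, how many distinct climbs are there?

Let f(n) count the ways. The last step is size 1 or 2, so f(n) = f(n-1) + f(n-2) with f(1)=1, f(2)=2.
Iterating the recurrence: f(1)=1, f(2)=2, f(3)=3, f(4)=5, f(5)=8, f(6)=13, f(7)=21, f(8)=34, f(9)=55, f(10)=89, f(11)=144, f(12)=233, f(13)=377, f(14)=610, f(15)=987, f(16)=1597.

Final answer: 1597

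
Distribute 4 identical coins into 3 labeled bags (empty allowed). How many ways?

Stars and bars: C(n+k-1, k-1) = C(6,2).

Final answer: C(6,2) = 15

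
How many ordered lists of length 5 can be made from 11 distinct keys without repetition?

P(11,5) = 11!/(11-5)! = 11!/6!.

Final answer: P(11,5) = 55440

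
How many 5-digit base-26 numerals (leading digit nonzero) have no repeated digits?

First digit: 25 (nonzero). Second: 25 (not first). Third: 24, etc.
Total: 25 x 25 x 24 x 23 x 22.

Final answer: 7590000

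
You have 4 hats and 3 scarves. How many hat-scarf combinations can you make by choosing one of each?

By the multiplication principle: 4 x 3.

Final answer: 12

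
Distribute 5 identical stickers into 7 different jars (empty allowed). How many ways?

Stars and bars: C(n+k-1, k-1) = C(11,6).

Final answer: C(11,6) = 462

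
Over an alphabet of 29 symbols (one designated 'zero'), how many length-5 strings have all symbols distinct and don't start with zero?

The leading digit has 28 choices (anything but zero); the next has 28 (anything but the first), then 27, and so on, one fewer each time.
Total: 28 x 28 x 27 x 26 x 25.

Final answer: 13759200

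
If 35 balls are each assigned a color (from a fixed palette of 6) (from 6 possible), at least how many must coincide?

There are 6 possible values for color (from a fixed palette of 6). With 35 balls and 6 categories, by pigeonhole: ceiling(35/6).

Final answer: 6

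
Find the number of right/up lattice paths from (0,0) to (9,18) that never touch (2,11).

Total paths to (9,18): C(27,18) = 4686825.
Paths through (2,11): C(13,11) x C(14,7) = 267696.
Avoiding (2,11): 4686825 - 267696.

Final answer: 4419129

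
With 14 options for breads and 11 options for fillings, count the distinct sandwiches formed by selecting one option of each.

By the multiplication principle: 14 x 11.

Final answer: 154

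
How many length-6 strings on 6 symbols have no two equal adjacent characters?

Let g(n) count such strings. g(1) = 6, and each valid string of length n-1 extends in 5 ways (any symbol but the last), so g(n) = 5 g(n-1).
Total: g(6) = 6 x 5^5.

Final answer: 6 x 5^{5} = 18750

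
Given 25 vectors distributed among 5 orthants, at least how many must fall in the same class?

By pigeonhole with 25 objects and 5 categories: ceiling(25/5).

Final answer: 5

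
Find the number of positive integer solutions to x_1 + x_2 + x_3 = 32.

Substitute x'_i = x_i - 1 (so x'_i >= 0). Then sum x'_i = 32 - 3 = 29.
Stars and bars: C(29+3-1, 3-1) = C(31,2).

Final answer: C(31,2) = 465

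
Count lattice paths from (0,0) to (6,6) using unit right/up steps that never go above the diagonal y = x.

Total monotonic paths to (6,6): C(12,6) = 924.
By the reflection principle, paths that go above the diagonal number C(12,7) = 792.
Valid Dyck paths: 924 - 792.
(Check: C(12,6) - C(12,7) = C(12,6)/7, the Catalan number C_{6}.)

Final answer: C_{6} = 132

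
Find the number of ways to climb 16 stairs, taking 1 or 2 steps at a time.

Let f(n) count the ways. The last step is size 1 or 2, so f(n) = f(n-1) + f(n-2) with f(1)=1, f(2)=2.
Computing successive values: f(1)=1, f(2)=2, f(3)=3, f(4)=5, f(5)=8, f(6)=13, f(7)=21, f(8)=34, f(9)=55, f(10)=89, f(11)=144, f(12)=233, f(13)=377, f(14)=610, f(15)=987, f(16)=1597.

Final answer: 1597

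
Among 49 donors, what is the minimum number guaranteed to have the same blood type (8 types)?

There are 8 possible values for blood type (8 types). With 49 donors and 8 categories, by pigeonhole: ceiling(49/8).

Final answer: 7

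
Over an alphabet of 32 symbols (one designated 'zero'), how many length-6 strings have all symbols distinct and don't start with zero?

The leading digit has 31 choices (anything but zero); the next has 31 (anything but the first), then 30, and so on, one fewer each time.
Total: 31 x 31 x 30 x 29 x 28 x 27.

Final answer: 632068920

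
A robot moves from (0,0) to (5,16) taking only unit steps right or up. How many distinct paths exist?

Each path has 5 right steps and 16 up steps in some order (21 steps total).
Choose which 16 of the 21 steps are up: C(21,16).

Final answer: C(21,16) = 20349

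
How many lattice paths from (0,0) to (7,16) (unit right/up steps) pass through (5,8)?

Paths (0,0)->(5,8): C(13,8) = 1287.
Paths (5,8)->(7,16): C(10,8) = 45.
By multiplication principle: 1287 x 45.

Final answer: 57915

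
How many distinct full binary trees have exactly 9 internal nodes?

This is counted by the nth Catalan number C_n. Here n = 9.
Using C_0 = 1 and C_(k+1) = C_k x 2(2k+1)/(k+2), build up term by term: C_1=1, C_2=2, C_3=5, C_4=14, C_5=42, C_6=132, C_7=429, C_8=1430, C_9=4862.

Final answer: C_{9} = 4862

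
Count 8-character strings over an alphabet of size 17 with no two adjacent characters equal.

First character: 17 choices. Each subsequent: 16 choices (must differ from the previous one).
Total: 17 x 16^7.

Final answer: 17 x 16^{7} = 4563402752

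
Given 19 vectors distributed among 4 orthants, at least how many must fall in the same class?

By pigeonhole with 19 objects and 4 categories: ceiling(19/4).

Final answer: 5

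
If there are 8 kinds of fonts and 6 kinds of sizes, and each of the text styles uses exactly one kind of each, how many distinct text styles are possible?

By the multiplication principle: 8 x 6.

Final answer: 48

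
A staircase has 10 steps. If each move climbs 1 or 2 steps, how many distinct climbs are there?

Condition on the final move: it is a 1-step (f(n-1) ways to get there) or a 2-step (f(n-2) ways), so f(n) = f(n-1) + f(n-2), with f(1)=1, f(2)=2.
Iterating the recurrence: f(1)=1, f(2)=2, f(3)=3, f(4)=5, f(5)=8, f(6)=13, f(7)=21, f(8)=34, f(9)=55, f(10)=89.

Final answer: 89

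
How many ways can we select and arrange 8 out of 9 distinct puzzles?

P(9,8) = 9!/(9-8)! = 9!/1!.

Final answer: P(9,8) = 362880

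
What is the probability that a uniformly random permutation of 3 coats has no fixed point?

Use the recurrence D(n) = (n-1)(D(n-1) + D(n-2)) with D(0)=1, D(1)=0.
Building up: D(2)=1, D(3)=2.
Total arrangements: 3! = 6.
Probability = D(3)/3! = 1/3.

Final answer: D(3)/3! = 2/6 = 0.333333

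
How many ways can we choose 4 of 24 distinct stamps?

C(24,4) = 24!/(4! x (24-4)!).

Final answer: C(24,4) = 10626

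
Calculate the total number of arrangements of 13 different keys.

The number of ways to arrange 13 distinct objects is 13!.

Final answer: 13! = 6227020800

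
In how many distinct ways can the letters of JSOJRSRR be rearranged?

Letters (J:2, O:1, R:3, S:2). Total letters: 8.
Permutations = 8!/(3! x 2! x 2!).

Final answer: 1680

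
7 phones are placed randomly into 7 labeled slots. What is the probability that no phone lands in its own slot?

D(n) = (n-1)(D(n-1) + D(n-2)), D(0)=1, D(1)=0.
Building up: D(2)=1, D(3)=2, D(4)=9, D(5)=44, D(6)=265, D(7)=1854.
Total arrangements: 7! = 5040.
Probability = D(7)/7! = 103/280.

Final answer: D(7)/7! = 1854/5040 = 0.367857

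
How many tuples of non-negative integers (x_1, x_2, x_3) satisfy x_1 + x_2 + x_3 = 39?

Stars and bars with 39 stars and 2 bars:
C(39+3-1, 3-1) = C(41,2).

Final answer: C(41,2) = 820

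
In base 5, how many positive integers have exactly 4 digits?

In base 5, the leading digit has 4 choices (1..4); each of the remaining 3 digits has 5 choices.
Total: 4 x 5^3.

Final answer: 500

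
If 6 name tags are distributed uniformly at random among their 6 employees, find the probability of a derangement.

D(n) = (n-1)(D(n-1) + D(n-2)), D(0)=1, D(1)=0.
Building up: D(2)=1, D(3)=2, D(4)=9, D(5)=44, D(6)=265.
Total arrangements: 6! = 720.
Probability = D(6)/6! = 53/144.

Final answer: D(6)/6! = 265/720 = 0.368056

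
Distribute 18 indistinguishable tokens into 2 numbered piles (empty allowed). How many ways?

Stars and bars: C(n+k-1, k-1) = C(19,1).

Final answer: C(19,1) = 19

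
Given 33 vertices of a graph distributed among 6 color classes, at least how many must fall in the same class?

By pigeonhole with 33 objects and 6 categories: ceiling(33/6).

Final answer: 6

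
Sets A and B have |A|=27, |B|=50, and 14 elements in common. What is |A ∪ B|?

|A union B| = |A| + |B| - |A intersect B| = 27 + 50 - 14.

Final answer: 63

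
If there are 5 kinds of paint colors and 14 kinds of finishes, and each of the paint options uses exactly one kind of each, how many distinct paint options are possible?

By the multiplication principle: 5 x 14.

Final answer: 70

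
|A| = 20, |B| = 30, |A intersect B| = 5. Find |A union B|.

|A union B| = |A| + |B| - |A intersect B| = 20 + 30 - 5.

Final answer: 45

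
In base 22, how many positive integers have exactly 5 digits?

These are the integers in [22^4, 22^5), so the count is 22^5 - 22^4 = 21 x 22^4.

Final answer: 4919376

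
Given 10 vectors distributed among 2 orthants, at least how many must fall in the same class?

By pigeonhole with 10 objects and 2 categories: ceiling(10/2).

Final answer: 5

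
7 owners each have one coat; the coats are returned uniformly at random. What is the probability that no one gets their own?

Use the recurrence D(n) = (n-1)(D(n-1) + D(n-2)) with D(0)=1, D(1)=0.
Building up: D(2)=1, D(3)=2, D(4)=9, D(5)=44, D(6)=265, D(7)=1854.
Total arrangements: 7! = 5040.
Probability = D(7)/7! = 103/280.

Final answer: D(7)/7! = 1854/5040 = 0.367857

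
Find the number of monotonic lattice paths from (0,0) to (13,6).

Each path has 13 right steps and 6 up steps in some order (19 steps total).
Choose which 6 of the 19 steps are up: C(19,6).

Final answer: C(19,6) = 27132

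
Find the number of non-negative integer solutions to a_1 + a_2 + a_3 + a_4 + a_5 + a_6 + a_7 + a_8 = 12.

Stars and bars with 12 stars and 7 bars:
C(12+8-1, 8-1) = C(19,7).

Final answer: C(19,7) = 50388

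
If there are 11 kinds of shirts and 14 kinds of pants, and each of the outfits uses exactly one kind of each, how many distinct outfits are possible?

By the multiplication principle: 11 x 14.

Final answer: 154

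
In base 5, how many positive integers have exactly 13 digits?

Leading digit: 4 options (nonzero). Other 12 digit(s): 5 options each.
Total: 4 x 5^12.

Final answer: 976562500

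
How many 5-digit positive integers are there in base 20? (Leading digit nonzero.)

In base 20, the leading digit has 19 choices (1..19); each of the remaining 4 digits has 20 choices.
Total: 19 x 20^4.

Final answer: 3040000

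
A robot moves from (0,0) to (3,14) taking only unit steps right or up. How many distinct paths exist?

Each path has 3 right steps and 14 up steps in some order (17 steps total).
Choose which 14 of the 17 steps are up: C(17,14).

Final answer: C(17,14) = 680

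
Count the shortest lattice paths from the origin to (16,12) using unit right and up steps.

Each path has 16 right steps and 12 up steps in some order (28 steps total).
Choose which 12 of the 28 steps are up: C(28,12).

Final answer: C(28,12) = 30421755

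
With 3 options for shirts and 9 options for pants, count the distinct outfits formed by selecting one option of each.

By the multiplication principle: 3 x 9.

Final answer: 27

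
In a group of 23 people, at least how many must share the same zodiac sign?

There are 12 possible values for zodiac sign. With 23 people and 12 categories, by pigeonhole: ceiling(23/12).

Final answer: 2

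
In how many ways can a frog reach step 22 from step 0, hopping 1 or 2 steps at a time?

Let f(n) count the ways. The last step is size 1 or 2, so f(n) = f(n-1) + f(n-2) with f(1)=1, f(2)=2.
Iterating the recurrence: f(1)=1, f(2)=2, f(3)=3, f(4)=5, f(5)=8, f(6)=13, f(7)=21, f(8)=34, f(9)=55, f(10)=89, f(11)=144, f(12)=233, f(13)=377, f(14)=610, f(15)=987, f(16)=1597, f(17)=2584, f(18)=4181, f(19)=6765, f(20)=10946, f(21)=17711, f(22)=28657.

Final answer: 28657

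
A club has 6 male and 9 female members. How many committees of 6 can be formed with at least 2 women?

Sum over valid woman counts:
C(9,2)C(6,4) = 540
C(9,3)C(6,3) = 1680
C(9,4)C(6,2) = 1890
C(9,5)C(6,1) = 756
C(9,6)C(6,0) = 84
Total: 540 + 1680 + 1890 + 756 + 84.

Final answer: 4950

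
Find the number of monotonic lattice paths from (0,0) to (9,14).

Each path has 9 right steps and 14 up steps in some order (23 steps total).
Choose which 14 of the 23 steps are up: C(23,14).

Final answer: C(23,14) = 817190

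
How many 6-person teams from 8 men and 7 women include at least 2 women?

Sum over valid woman counts:
C(7,2)C(8,4) = 1470
C(7,3)C(8,3) = 1960
C(7,4)C(8,2) = 980
C(7,5)C(8,1) = 168
C(7,6)C(8,0) = 7
Total: 1470 + 1960 + 980 + 168 + 7.

Final answer: 4585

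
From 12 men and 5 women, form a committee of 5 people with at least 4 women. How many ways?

Sum over valid woman counts:
C(5,4)C(12,1) = 60
C(5,5)C(12,0) = 1
Total: 60 + 1.

Final answer: 61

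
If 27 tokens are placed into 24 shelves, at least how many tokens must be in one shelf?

By the pigeonhole principle: ceiling(27/24).

Final answer: 2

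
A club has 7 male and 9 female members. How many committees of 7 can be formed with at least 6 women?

Sum over valid woman counts:
C(9,6)C(7,1) = 588
C(9,7)C(7,0) = 36
Total: 588 + 36.

Final answer: 624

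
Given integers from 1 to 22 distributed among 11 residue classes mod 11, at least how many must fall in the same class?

By pigeonhole with 22 objects and 11 categories: ceiling(22/11).

Final answer: 2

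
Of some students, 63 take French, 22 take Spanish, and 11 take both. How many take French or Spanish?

|A union B| = |A| + |B| - |A intersect B| = 63 + 22 - 11.

Final answer: 74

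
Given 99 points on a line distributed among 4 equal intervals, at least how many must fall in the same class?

By pigeonhole with 99 objects and 4 categories: ceiling(99/4).

Final answer: 25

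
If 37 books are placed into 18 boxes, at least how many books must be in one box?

By the pigeonhole principle: ceiling(37/18).

Final answer: 3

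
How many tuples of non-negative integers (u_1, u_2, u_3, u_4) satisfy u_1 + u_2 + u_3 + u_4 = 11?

Stars and bars with 11 stars and 3 bars:
C(11+4-1, 4-1) = C(14,3).

Final answer: C(14,3) = 364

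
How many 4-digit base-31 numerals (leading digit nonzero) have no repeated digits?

The leading digit has 30 choices (anything but zero); the next has 30 (anything but the first), then 29, and so on, one fewer each time.
Total: 30 x 30 x 29 x 28.

Final answer: 730800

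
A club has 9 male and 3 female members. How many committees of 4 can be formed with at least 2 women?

Sum over valid woman counts:
C(3,2)C(9,2) = 108
C(3,3)C(9,1) = 9
Total: 108 + 9.

Final answer: 117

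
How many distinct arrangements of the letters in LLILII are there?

Letters (I:3, L:3). Total letters: 6.
Permutations = 6!/(3! x 3!).

Final answer: 20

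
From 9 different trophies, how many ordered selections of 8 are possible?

P(9,8) = 9!/(9-8)! = 9!/1!.

Final answer: P(9,8) = 362880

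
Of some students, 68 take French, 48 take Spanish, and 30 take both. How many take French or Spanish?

|A union B| = |A| + |B| - |A intersect B| = 68 + 48 - 30.

Final answer: 86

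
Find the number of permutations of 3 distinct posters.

The number of ways to arrange 3 distinct objects is 3!.

Final answer: 3! = 6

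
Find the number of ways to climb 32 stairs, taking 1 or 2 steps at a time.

Let f(n) be the number of climbs. Removing the last move (1 or 2 steps) gives f(n) = f(n-1) + f(n-2); base cases f(1)=1, f(2)=2.
Iterating the recurrence: f(1)=1, f(2)=2, f(3)=3, f(4)=5, f(5)=8, f(6)=13, f(7)=21, f(8)=34, f(9)=55, f(10)=89, f(11)=144, f(12)=233, f(13)=377, f(14)=610, f(15)=987, f(16)=1597, f(17)=2584, f(18)=4181, f(19)=6765, f(20)=10946, f(21)=17711, f(22)=28657, f(23)=46368, f(24)=75025, f(25)=121393, f(26)=196418, f(27)=317811, f(28)=514229, f(29)=832040, f(30)=1346269, f(31)=2178309, f(32)=3524578.

Final answer: 3524578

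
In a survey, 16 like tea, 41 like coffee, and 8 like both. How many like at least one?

|A union B| = |A| + |B| - |A intersect B| = 16 + 41 - 8.

Final answer: 49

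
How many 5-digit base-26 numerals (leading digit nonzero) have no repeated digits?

The leading digit has 25 choices (anything but zero); the next has 25 (anything but the first), then 24, and so on, one fewer each time.
Total: 25 x 25 x 24 x 23 x 22.

Final answer: 7590000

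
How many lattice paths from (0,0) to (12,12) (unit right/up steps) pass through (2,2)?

Paths (0,0)->(2,2): C(4,2) = 6.
Paths (2,2)->(12,12): C(20,10) = 184756.
By multiplication principle: 6 x 184756.

Final answer: 1108536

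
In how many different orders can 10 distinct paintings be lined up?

The number of ways to arrange 10 distinct objects is 10!.

Final answer: 10! = 3628800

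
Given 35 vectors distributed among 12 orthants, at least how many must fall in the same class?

By pigeonhole with 35 objects and 12 categories: ceiling(35/12).

Final answer: 3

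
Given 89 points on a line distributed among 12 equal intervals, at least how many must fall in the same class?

By pigeonhole with 89 objects and 12 categories: ceiling(89/12).

Final answer: 8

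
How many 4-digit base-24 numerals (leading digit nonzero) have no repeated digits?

The leading digit has 23 choices (anything but zero); the next has 23 (anything but the first), then 22, and so on, one fewer each time.
Total: 23 x 23 x 22 x 21.

Final answer: 244398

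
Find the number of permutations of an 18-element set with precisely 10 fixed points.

Choose which 10 elements are fixed: C(18,10) = 43758.
Derange the remaining 8 using D(j) = (j-1)(D(j-1) + D(j-2)), D(0)=1, D(1)=0: D(2)=1, D(3)=2, D(4)=9, D(5)=44, D(6)=265, D(7)=1854, D(8)=14833.
Total: 43758 x 14833.

Final answer: C(18,10) D(8) = 649062414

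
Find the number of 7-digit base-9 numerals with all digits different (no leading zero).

The leading digit has 8 choices (anything but zero); the next has 8 (anything but the first), then 7, and so on, one fewer each time.
Total: 8 x 8 x 7 x 6 x 5 x 4 x 3.

Final answer: 161280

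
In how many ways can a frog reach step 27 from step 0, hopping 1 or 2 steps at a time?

Let f(n) be the number of climbs. Removing the last move (1 or 2 steps) gives f(n) = f(n-1) + f(n-2); base cases f(1)=1, f(2)=2.
Iterating the recurrence: f(1)=1, f(2)=2, f(3)=3, f(4)=5, f(5)=8, f(6)=13, f(7)=21, f(8)=34, f(9)=55, f(10)=89, f(11)=144, f(12)=233, f(13)=377, f(14)=610, f(15)=987, f(16)=1597, f(17)=2584, f(18)=4181, f(19)=6765, f(20)=10946, f(21)=17711, f(22)=28657, f(23)=46368, f(24)=75025, f(25)=121393, f(26)=196418, f(27)=317811.

Final answer: 317811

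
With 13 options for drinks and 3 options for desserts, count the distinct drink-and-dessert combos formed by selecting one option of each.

By the multiplication principle: 13 x 3.

Final answer: 39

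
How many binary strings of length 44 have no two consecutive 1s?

Let a(n) count valid strings. If the last bit is 0 the prefix is any valid string of length n-1; if it is 1 the string must end in 01 with a valid prefix of length n-2. So a(n) = a(n-1) + a(n-2), a(1)=2, a(2)=3.
Building up term by term: a(1)=2, a(2)=3, a(3)=5, a(4)=8, a(5)=13, a(6)=21, a(7)=34, a(8)=55, a(9)=89, a(10)=144, a(11)=233, a(12)=377, a(13)=610, a(14)=987, a(15)=1597, a(16)=2584, a(17)=4181, a(18)=6765, a(19)=10946, a(20)=17711, a(21)=28657, a(22)=46368, a(23)=75025, a(24)=121393, a(25)=196418, a(26)=317811, a(27)=514229, a(28)=832040, a(29)=1346269, a(30)=2178309, a(31)=3524578, a(32)=5702887, a(33)=9227465, a(34)=14930352, a(35)=24157817, a(36)=39088169, a(37)=63245986, a(38)=102334155, a(39)=165580141, a(40)=267914296, a(41)=433494437, a(42)=701408733, a(43)=1134903170, a(44)=1836311903.

Final answer: 1836311903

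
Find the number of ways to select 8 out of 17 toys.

C(17,8) = 17!/(8! x (17-8)!).

Final answer: C(17,8) = 24310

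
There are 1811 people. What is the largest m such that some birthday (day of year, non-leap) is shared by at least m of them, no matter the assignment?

There are 365 possible values for birthday (day of year, non-leap). With 1811 people and 365 categories, by pigeonhole: ceiling(1811/365).

Final answer: 5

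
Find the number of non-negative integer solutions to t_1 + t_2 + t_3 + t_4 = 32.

Stars and bars with 32 stars and 3 bars:
C(32+4-1, 4-1) = C(35,3).

Final answer: C(35,3) = 6545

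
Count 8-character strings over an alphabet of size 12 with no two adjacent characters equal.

First character: 12 choices. Each subsequent: 11 choices (must differ from the previous one).
Total: 12 x 11^7.

Final answer: 12 x 11^{7} = 233846052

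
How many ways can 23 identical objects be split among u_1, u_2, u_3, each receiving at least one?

Substitute u'_i = u_i - 1 (so u'_i >= 0). Then sum u'_i = 23 - 3 = 20.
Stars and bars: C(20+3-1, 3-1) = C(22,2).

Final answer: C(22,2) = 231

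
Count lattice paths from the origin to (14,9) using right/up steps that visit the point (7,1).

Paths (0,0)->(7,1): C(8,1) = 8.
Paths (7,1)->(14,9): C(15,8) = 6435.
By multiplication principle: 8 x 6435.

Final answer: 51480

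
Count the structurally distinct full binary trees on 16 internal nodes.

This is a standard Catalan-number count: the answer is C_n. Here n = 16.
Using C_0 = 1 and C_(k+1) = C_k x 2(2k+1)/(k+2), build up term by term: C_1=1, C_2=2, C_3=5, C_4=14, C_5=42, C_6=132, C_7=429, C_8=1430, C_9=4862, C_10=16796, C_11=58786, C_12=208012, C_13=742900, C_14=2674440, C_15=9694845, C_16=35357670.

Final answer: C_{16} = 35357670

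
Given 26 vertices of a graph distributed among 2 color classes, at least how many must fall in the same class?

By pigeonhole with 26 objects and 2 categories: ceiling(26/2).

Final answer: 13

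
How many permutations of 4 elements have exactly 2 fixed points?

Choose which 2 elements are fixed: C(4,2) = 6.
Derange the remaining 2 using D(j) = (j-1)(D(j-1) + D(j-2)), D(0)=1, D(1)=0: D(2)=1.
Total: 6 x 1.

Final answer: C(4,2) D(2) = 6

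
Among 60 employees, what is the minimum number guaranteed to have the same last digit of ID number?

There are 10 possible values for last digit of ID number. With 60 employees and 10 categories, by pigeonhole: ceiling(60/10).

Final answer: 6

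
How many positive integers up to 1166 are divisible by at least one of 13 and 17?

Multiples of 13: 89. Multiples of 17: 68. Of both (lcm=221): 5.
By inclusion-exclusion: 89 + 68 - 5.

Final answer: 152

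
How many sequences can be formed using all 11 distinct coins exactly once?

The number of ways to arrange 11 distinct objects is 11!.

Final answer: 11! = 39916800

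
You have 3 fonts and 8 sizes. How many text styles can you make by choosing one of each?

By the multiplication principle: 3 x 8.

Final answer: 24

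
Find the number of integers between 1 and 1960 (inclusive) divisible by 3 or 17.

Multiples of 3: 653. Multiples of 17: 115. Of both (lcm=51): 38.
By inclusion-exclusion: 653 + 115 - 38.

Final answer: 730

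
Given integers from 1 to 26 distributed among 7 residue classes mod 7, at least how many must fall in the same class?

By pigeonhole with 26 objects and 7 categories: ceiling(26/7).

Final answer: 4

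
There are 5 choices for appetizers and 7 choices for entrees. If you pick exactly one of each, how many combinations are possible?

By the multiplication principle: 5 x 7.

Final answer: 35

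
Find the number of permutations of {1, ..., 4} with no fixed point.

Use the recurrence D(n) = (n-1)(D(n-1) + D(n-2)) with D(0)=1, D(1)=0.
D(2) = 1 x (0 + 1) = 1
D(3) = 2 x (1 + 0) = 2
D(4) = 3 x (D(3) + D(2)) = 3 x (2 + 1)

Final answer: D(4) = 9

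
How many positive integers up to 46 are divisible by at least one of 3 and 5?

Multiples of 3: 15. Multiples of 5: 9. Of both (lcm=15): 3.
By inclusion-exclusion: 15 + 9 - 3.

Final answer: 21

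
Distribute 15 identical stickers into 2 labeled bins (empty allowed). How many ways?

Stars and bars: C(n+k-1, k-1) = C(16,1).

Final answer: C(16,1) = 16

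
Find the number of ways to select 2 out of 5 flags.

C(5,2) = 5!/(2! x (5-2)!).

Final answer: C(5,2) = 10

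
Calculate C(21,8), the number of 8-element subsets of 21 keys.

C(21,8) = 21!/(8! x (21-8)!).

Final answer: C(21,8) = 203490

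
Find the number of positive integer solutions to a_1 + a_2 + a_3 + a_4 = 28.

Substitute a'_i = a_i - 1 (so a'_i >= 0). Then sum a'_i = 28 - 4 = 24.
Stars and bars: C(24+4-1, 4-1) = C(27,3).

Final answer: C(27,3) = 2925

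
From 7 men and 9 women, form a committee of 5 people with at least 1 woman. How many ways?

Sum over valid woman counts:
C(9,1)C(7,4) = 315
C(9,2)C(7,3) = 1260
C(9,3)C(7,2) = 1764
C(9,4)C(7,1) = 882
C(9,5)C(7,0) = 126
Total: 315 + 1260 + 1764 + 882 + 126.

Final answer: 4347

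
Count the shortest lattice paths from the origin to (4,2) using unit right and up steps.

Each path has 4 right steps and 2 up steps in some order (6 steps total).
Choose which 2 of the 6 steps are up: C(6,2).

Final answer: C(6,2) = 15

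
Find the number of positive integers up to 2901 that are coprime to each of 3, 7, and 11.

|div by 3|=967, |div by 7|=414, |div by 11|=263.
|div by 3&7|=138, |div by 3&11|=87, |div by 7&11|=37, |div by all|=12.
By inclusion-exclusion, divisible by at least one: 967+414+263-138-87-37+12 = 1394.
Not divisible by any: 2901 - 1394.

Final answer: 1507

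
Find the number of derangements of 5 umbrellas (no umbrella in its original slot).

Use the recurrence D(n) = (n-1)(D(n-1) + D(n-2)) with D(0)=1, D(1)=0.
D(2) = 1 x (0 + 1) = 1
D(3) = 2 x (1 + 0) = 2
D(4) = 3 x (2 + 1) = 9
D(5) = 4 x (D(4) + D(3)) = 4 x (9 + 2)

Final answer: D(5) = 44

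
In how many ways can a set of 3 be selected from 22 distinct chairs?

C(22,3) = 22!/(3! x (22-3)!).

Final answer: C(22,3) = 1540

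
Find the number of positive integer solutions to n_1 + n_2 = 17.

Substitute n'_i = n_i - 1 (so n'_i >= 0). Then sum n'_i = 17 - 2 = 15.
Stars and bars: C(15+2-1, 2-1) = C(16,1).

Final answer: C(16,1) = 16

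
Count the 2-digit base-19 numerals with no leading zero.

In base 19, the leading digit has 18 choices (1..18); each of the remaining 1 digits has 19 choices.
Total: 18 x 19^1.

Final answer: 342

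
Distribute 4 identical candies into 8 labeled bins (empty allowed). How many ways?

Stars and bars: C(n+k-1, k-1) = C(11,7).

Final answer: C(11,7) = 330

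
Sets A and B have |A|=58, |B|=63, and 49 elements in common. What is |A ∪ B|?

|A union B| = |A| + |B| - |A intersect B| = 58 + 63 - 49.

Final answer: 72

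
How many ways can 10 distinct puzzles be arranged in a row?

The number of ways to arrange 10 distinct objects is 10!.

Final answer: 10! = 3628800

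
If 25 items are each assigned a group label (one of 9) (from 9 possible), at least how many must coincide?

There are 9 possible values for group label (one of 9). With 25 items and 9 categories, by pigeonhole: ceiling(25/9).

Final answer: 3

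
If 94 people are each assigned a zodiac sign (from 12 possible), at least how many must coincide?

There are 12 possible values for zodiac sign. With 94 people and 12 categories, by pigeonhole: ceiling(94/12).

Final answer: 8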